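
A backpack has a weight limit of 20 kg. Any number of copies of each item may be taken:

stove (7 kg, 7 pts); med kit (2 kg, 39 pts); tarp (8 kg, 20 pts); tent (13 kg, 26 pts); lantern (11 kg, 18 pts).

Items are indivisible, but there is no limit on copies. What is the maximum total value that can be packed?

Best value-per-unit is med kit at 39/2, and filling with it alone uses weight 10×2=20. No mix of the others beats 10×39 = 390.

390 pts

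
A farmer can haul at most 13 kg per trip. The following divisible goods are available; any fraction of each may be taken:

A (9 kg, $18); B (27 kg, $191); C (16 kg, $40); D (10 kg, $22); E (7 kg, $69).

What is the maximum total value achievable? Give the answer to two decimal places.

Take in order of value per unit:
- E (69/7 per unit): all 7 → value 69, running total 69.00
- B (191/27 per unit): 6 of 27 → value 6×191/27 = 42.4444, running total 111.44
Total 111.44.

111.44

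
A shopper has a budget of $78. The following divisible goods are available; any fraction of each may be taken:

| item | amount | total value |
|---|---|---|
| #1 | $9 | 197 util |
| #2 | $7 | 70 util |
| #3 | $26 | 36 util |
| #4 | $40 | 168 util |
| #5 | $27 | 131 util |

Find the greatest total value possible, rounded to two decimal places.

545.00

Take in order of value per unit:
- #1 (197/9 per unit): all 9 → value 197, running total 197.00
- #2 (70/7 per unit): all 7 → value 70, running total 267.00
- #5 (131/27 per unit): all 27 → value 131, running total 398.00
- #4 (168/40 per unit): 35 of 40 → value 35×168/40 = 147.0000, running total 545.00
Total 545.00.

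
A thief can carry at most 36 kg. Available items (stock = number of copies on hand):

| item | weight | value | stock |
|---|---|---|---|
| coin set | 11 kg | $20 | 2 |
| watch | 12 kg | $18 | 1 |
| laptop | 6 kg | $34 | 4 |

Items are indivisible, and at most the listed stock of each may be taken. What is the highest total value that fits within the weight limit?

Top feasible selections:
- 1×coin set + 4×laptop: weight 35, value 156
- 1×watch + 4×laptop: weight 36, value 154
Best: $156.

$156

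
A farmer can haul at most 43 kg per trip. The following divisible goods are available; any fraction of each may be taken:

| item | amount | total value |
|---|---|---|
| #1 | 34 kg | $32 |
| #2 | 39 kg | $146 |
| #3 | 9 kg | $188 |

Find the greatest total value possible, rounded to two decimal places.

Take in order of value per unit:
- #3 (188/9 per unit): all 9 → value 188, running total 188.00
- #2 (146/39 per unit): 34 of 39 → value 34×146/39 = 127.2821, running total 315.28
Total 315.28.

315.28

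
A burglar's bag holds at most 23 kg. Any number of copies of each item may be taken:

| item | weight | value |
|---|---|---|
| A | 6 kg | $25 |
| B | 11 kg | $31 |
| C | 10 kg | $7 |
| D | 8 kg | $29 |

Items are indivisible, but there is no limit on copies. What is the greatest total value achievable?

$83

Best value-per-unit is A at 25/6; filling with it alone gives 3×25 = 75.
Optimal mix: 1×A + 2×D → weight 22, value 83.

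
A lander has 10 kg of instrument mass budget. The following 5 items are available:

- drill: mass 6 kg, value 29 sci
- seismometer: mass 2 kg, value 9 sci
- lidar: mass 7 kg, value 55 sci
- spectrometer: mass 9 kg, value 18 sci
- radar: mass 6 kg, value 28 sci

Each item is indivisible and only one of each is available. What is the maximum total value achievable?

Check high-value combinations within 10 kg:
- seismometer+lidar: mass 2+7=9, value 9+55=64
- lidar: mass 7, value 55
- drill+seismometer: mass 6+2=8, value 29+9=38
Best: 64 sci.

64 sci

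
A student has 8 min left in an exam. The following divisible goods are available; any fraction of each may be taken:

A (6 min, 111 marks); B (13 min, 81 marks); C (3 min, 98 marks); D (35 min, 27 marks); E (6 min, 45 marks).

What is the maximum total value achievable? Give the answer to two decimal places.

190.50

Take in order of value per unit:
- C (98/3 per unit): all 3 → value 98, running total 98.00
- A (111/6 per unit): 5 of 6 → value 5×111/6 = 92.5000, running total 190.50
Total 190.50.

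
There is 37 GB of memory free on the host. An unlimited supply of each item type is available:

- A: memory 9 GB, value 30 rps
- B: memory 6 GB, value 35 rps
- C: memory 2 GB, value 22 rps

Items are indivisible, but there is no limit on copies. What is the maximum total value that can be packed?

Best value-per-unit is C at 22/2, and filling with it alone uses memory 18×2=36. No mix of the others beats 18×22 = 396.

396 rps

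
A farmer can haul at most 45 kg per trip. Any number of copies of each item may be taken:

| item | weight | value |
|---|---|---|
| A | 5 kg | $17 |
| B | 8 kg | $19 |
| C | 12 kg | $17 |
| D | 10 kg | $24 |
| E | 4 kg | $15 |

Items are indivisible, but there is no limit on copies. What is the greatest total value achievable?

Best value-per-unit is E at 15/4; filling with it alone gives 11×15 = 165.
Optimal mix: 1×A + 10×E → weight 45, value 167.

$167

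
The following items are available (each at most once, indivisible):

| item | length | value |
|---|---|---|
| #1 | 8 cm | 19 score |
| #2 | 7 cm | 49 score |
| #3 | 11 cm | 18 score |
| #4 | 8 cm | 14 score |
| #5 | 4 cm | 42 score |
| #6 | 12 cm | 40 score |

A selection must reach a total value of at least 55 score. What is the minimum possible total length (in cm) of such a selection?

11

Subsets with value ≥ 55, sorted by total length:
- #2+#5: length 11, value 91
- #1+#5: length 12, value 61
Minimum length: 11 cm.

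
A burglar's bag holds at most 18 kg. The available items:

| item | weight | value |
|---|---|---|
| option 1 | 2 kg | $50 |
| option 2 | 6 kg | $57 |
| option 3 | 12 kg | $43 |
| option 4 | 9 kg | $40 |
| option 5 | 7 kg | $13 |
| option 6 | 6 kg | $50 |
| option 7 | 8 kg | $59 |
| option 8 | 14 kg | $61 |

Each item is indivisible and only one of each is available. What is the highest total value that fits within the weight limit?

Check high-value combinations within 18 kg:
- option 1+option 2+option 7: weight 2+6+8=16, value 50+57+59=166
- option 1+option 6+option 7: weight 2+6+8=16, value 50+50+59=159
- option 1+option 2+option 6: weight 2+6+6=14, value 50+57+50=157
- option 1+option 2+option 4: weight 2+6+9=17, value 50+57+40=147
- option 1+option 4+option 6: weight 2+9+6=17, value 50+40+50=140
Best: $166.

$166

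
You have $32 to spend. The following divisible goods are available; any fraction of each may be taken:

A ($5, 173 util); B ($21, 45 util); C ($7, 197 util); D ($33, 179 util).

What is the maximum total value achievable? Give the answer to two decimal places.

Take in order of value per unit:
- A (173/5 per unit): all 5 → value 173, running total 173.00
- C (197/7 per unit): all 7 → value 197, running total 370.00
- D (179/33 per unit): 20 of 33 → value 20×179/33 = 108.4848, running total 478.48
Total 478.48.

478.48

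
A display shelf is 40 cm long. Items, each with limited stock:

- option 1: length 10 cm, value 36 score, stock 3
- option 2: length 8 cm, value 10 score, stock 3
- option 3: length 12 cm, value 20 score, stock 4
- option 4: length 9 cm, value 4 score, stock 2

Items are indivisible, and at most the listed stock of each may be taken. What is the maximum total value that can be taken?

Top feasible selections:
- 3×option 1 + 1×option 2: length 38, value 118
- 3×option 1 + 1×option 4: length 39, value 112
- 3×option 1: length 30, value 108
Best: 118 score.

118 score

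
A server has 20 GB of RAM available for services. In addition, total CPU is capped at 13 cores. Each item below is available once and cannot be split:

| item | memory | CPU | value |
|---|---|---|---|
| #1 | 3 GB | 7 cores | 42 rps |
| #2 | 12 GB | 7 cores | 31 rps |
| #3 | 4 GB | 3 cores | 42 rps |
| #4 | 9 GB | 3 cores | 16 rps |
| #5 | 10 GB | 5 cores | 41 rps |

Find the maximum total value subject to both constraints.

100 rps

Feasible sets respecting both limits:
- #1+#3+#4: memory 16, CPU 13, value 100
- #1+#3: memory 7, CPU 10, value 84
- #1+#5: memory 13, CPU 12, value 83
Best: 100 rps.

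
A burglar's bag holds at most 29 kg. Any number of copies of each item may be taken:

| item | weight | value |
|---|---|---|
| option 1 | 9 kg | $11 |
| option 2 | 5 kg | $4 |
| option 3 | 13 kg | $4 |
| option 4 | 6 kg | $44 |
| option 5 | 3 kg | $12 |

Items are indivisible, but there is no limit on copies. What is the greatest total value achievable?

Best value-per-unit is option 4 at 44/6; filling with it alone gives 4×44 = 176.
Optimal mix: 4×option 4 + 1×option 5 → weight 27, value 188.

$188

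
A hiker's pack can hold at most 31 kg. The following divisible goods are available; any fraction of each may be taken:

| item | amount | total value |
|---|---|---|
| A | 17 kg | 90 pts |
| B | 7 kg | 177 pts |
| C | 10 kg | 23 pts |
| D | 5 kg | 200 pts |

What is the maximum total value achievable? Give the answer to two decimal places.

Take in order of value per unit:
- D (200/5 per unit): all 5 → value 200, running total 200.00
- B (177/7 per unit): all 7 → value 177, running total 377.00
- A (90/17 per unit): all 17 → value 90, running total 467.00
- C (23/10 per unit): 2 of 10 → value 2×23/10 = 4.6000, running total 471.60
Total 471.60.

471.60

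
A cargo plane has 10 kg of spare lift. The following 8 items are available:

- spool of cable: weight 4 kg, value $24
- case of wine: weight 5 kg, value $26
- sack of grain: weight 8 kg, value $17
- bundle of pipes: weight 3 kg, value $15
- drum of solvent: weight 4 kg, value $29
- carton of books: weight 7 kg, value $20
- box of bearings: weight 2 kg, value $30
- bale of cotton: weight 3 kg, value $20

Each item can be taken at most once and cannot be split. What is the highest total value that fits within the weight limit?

Check high-value combinations within 10 kg:
- spool of cable+drum of solvent+box of bearings: weight 4+4+2=10, value 24+29+30=83
- drum of solvent+box of bearings+bale of cotton: weight 4+2+3=9, value 29+30+20=79
- case of wine+box of bearings+bale of cotton: weight 5+2+3=10, value 26+30+20=76
- bundle of pipes+drum of solvent+box of bearings: weight 3+4+2=9, value 15+29+30=74
Best: $83.

$83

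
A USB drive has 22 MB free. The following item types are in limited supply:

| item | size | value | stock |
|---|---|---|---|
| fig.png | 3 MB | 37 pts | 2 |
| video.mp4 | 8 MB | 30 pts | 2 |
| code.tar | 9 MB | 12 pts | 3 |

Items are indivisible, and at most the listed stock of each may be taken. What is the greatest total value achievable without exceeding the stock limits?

Best selections within size 22 and stock limits:
- 2×fig.png + 2×video.mp4: size 22, value 134
- 2×fig.png + 1×video.mp4: size 14, value 104
- 1×fig.png + 2×video.mp4: size 19, value 97
- 2×fig.png + 1×code.tar: size 15, value 86
Best: 134 pts.

134 pts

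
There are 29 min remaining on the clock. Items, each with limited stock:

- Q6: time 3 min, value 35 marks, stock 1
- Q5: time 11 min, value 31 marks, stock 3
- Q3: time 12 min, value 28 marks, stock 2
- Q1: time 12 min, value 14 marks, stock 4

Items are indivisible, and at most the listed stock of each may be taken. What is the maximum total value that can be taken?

Best selections within time 29 and stock limits:
- 1×Q6 + 2×Q5: time 25, value 97
- 1×Q6 + 1×Q5 + 1×Q3: time 26, value 94
- 1×Q6 + 2×Q3: time 27, value 91
- 1×Q6 + 1×Q5 + 1×Q1: time 26, value 80
Best: 97 marks.

97 marks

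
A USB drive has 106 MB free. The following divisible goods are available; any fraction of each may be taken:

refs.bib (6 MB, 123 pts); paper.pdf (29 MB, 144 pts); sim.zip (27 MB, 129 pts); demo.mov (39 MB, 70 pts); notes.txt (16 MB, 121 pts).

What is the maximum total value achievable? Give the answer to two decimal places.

Take in order of value per unit:
- refs.bib (123/6 per unit): all 6 → value 123, running total 123.00
- notes.txt (121/16 per unit): all 16 → value 121, running total 244.00
- paper.pdf (144/29 per unit): all 29 → value 144, running total 388.00
- sim.zip (129/27 per unit): all 27 → value 129, running total 517.00
- demo.mov (70/39 per unit): 28 of 39 → value 28×70/39 = 50.2564, running total 567.26
Total 567.26.

567.26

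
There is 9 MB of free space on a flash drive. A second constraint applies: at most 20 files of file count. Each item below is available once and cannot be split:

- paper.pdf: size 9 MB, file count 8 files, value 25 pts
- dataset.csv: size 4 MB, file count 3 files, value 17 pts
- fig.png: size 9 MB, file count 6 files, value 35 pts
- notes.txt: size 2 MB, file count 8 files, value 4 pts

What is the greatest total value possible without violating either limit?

35 pts

Feasible sets respecting both limits:
- fig.png: size 9, file count 6, value 35
- paper.pdf: size 9, file count 8, value 25
- dataset.csv+notes.txt: size 6, file count 11, value 21
- dataset.csv: size 4, file count 3, value 17
Best: 35 pts.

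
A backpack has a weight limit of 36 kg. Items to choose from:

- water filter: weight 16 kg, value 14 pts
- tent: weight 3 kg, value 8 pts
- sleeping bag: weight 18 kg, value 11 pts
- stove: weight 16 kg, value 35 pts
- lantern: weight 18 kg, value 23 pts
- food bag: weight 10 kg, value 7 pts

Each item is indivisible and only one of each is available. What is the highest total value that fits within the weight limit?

Check high-value combinations within 36 kg:
- stove+lantern: weight 16+18=34, value 35+23=58
- water filter+tent+stove: weight 16+3+16=35, value 14+8+35=57
- tent+stove+food bag: weight 3+16+10=29, value 8+35+7=50
Best: 58 pts.

58 pts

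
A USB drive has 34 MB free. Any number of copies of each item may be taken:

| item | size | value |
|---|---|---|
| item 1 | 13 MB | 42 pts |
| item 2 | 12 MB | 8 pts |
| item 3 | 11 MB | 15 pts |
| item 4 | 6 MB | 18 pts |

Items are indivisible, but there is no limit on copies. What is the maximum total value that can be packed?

102 pts

Best value-per-unit is item 1 at 42/13; filling with it alone gives 2×42 = 84.
Optimal mix: 2×item 1 + 1×item 4 → size 32, value 102.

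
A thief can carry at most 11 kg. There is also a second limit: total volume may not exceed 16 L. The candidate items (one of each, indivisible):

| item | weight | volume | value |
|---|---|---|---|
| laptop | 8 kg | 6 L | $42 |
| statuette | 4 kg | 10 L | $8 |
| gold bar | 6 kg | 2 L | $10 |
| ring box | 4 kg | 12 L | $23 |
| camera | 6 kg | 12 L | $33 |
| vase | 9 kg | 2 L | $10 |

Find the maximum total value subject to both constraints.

$42

Feasible sets respecting both limits:
- laptop: weight 8, volume 6, value 42
- gold bar+ring box: weight 10, volume 14, value 33
- camera: weight 6, volume 12, value 33
- ring box: weight 4, volume 12, value 23
Best: $42.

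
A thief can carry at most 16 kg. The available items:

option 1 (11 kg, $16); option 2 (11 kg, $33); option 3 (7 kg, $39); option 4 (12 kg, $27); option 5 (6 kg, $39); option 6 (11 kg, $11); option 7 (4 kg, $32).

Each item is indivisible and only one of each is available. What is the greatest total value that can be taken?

$78

Check high-value combinations within 16 kg:
- option 3+option 5: weight 7+6=13, value 39+39=78
- option 5+option 7: weight 6+4=10, value 39+32=71
- option 3+option 7: weight 7+4=11, value 39+32=71
Best: $78.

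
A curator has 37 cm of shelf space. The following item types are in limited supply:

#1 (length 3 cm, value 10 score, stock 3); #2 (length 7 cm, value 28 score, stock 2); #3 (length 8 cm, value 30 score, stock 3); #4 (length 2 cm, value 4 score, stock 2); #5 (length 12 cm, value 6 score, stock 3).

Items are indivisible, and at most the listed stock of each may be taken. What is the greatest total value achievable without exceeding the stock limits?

Best selections within length 37 and stock limits:
- 2×#1 + 1×#2 + 3×#3: length 37, value 138
- 2×#1 + 2×#2 + 2×#3: length 36, value 136
- 1×#1 + 2×#2 + 2×#3 + 2×#4: length 37, value 134
- 1×#1 + 1×#2 + 3×#3 + 1×#4: length 36, value 132
Best: 138 score.

138 score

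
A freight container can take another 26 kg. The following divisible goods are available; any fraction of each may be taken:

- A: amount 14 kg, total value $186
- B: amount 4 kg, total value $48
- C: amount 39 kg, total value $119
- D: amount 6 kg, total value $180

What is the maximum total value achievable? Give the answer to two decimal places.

420.10

Take in order of value per unit:
- D (180/6 per unit): all 6 → value 180, running total 180.00
- A (186/14 per unit): all 14 → value 186, running total 366.00
- B (48/4 per unit): all 4 → value 48, running total 414.00
- C (119/39 per unit): 2 of 39 → value 2×119/39 = 6.1026, running total 420.10
Total 420.10.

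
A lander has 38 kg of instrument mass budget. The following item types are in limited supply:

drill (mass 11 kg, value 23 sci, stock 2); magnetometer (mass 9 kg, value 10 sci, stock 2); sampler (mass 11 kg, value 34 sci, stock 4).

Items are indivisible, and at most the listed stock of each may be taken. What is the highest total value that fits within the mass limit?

102 sci

Top feasible selections:
- 3×sampler: mass 33, value 102
- 1×drill + 2×sampler: mass 33, value 91
- 2×drill + 1×sampler: mass 33, value 80
Best: 102 sci.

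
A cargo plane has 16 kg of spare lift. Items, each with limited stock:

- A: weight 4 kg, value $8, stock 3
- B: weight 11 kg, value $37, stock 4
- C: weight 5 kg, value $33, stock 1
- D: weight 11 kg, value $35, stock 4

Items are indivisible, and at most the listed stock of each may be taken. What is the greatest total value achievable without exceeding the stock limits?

$70

Best selections within weight 16 and stock limits:
- 1×B + 1×C: weight 16, value 70
- 1×C + 1×D: weight 16, value 68
- 2×A + 1×C: weight 13, value 49
Best: $70.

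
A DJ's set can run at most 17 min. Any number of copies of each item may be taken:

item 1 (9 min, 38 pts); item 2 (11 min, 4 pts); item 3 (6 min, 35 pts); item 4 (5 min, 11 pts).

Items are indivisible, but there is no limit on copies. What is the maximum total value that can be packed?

Best value-per-unit is item 3 at 35/6; filling with it alone gives 2×35 = 70.
Optimal mix: 2×item 3 + 1×item 4 → duration 17, value 81.

81 pts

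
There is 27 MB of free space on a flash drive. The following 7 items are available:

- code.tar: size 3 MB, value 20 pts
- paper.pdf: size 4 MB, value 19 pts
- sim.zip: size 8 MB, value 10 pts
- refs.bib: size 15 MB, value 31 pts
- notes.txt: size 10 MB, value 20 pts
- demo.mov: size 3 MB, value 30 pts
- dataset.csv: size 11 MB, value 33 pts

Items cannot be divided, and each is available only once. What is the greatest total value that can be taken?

Check high-value combinations within 27 MB:
- code.tar+notes.txt+demo.mov+dataset.csv: size 3+10+3+11=27, value 20+20+30+33=103
- code.tar+paper.pdf+demo.mov+dataset.csv: size 3+4+3+11=21, value 20+19+30+33=102
- code.tar+paper.pdf+refs.bib+demo.mov: size 3+4+15+3=25, value 20+19+31+30=100
- code.tar+sim.zip+demo.mov+dataset.csv: size 3+8+3+11=25, value 20+10+30+33=93
- paper.pdf+sim.zip+demo.mov+dataset.csv: size 4+8+3+11=26, value 19+10+30+33=92
Best: 103 pts.

103 pts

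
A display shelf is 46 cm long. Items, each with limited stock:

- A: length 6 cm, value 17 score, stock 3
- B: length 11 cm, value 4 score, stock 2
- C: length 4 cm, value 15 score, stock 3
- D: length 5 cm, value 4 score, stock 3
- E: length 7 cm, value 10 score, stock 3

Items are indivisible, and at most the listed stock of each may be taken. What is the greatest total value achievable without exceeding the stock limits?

116 score

Top feasible selections:
- 3×A + 3×C + 2×E: length 44, value 116
- 3×A + 3×C + 1×D + 1×E: length 42, value 110
Best: 116 score.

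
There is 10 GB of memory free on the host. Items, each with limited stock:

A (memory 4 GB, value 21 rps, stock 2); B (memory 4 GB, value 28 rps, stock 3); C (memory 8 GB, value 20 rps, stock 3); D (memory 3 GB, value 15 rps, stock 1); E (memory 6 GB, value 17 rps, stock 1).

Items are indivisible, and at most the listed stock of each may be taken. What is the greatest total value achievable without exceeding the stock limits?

56 rps

Top feasible selections:
- 2×B: memory 8, value 56
- 1×A + 1×B: memory 8, value 49
- 1×B + 1×E: memory 10, value 45
Best: 56 rps.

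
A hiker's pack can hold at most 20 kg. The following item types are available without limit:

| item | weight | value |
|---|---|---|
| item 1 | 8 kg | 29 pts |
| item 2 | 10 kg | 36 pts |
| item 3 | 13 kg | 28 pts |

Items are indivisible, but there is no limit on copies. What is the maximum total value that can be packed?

Best value-per-unit is item 1 at 29/8; filling with it alone gives 2×29 = 58.
Optimal mix: 2×item 2 → weight 20, value 72.

72 pts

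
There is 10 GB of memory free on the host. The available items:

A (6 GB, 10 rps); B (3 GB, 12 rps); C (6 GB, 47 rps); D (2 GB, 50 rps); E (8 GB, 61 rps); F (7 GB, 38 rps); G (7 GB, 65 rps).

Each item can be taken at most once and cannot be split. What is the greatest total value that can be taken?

Check high-value combinations within 10 GB:
- D+G: memory 2+7=9, value 50+65=115
- D+E: memory 2+8=10, value 50+61=111
- C+D: memory 6+2=8, value 47+50=97
Best: 115 rps.

115 rps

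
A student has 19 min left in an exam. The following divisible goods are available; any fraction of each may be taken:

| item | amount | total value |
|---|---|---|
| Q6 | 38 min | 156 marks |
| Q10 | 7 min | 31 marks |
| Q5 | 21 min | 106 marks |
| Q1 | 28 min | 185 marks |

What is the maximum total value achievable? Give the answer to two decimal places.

Take in order of value per unit:
- Q1 (185/28 per unit): 19 of 28 → value 19×185/28 = 125.5357, running total 125.54
Total 125.54.

125.54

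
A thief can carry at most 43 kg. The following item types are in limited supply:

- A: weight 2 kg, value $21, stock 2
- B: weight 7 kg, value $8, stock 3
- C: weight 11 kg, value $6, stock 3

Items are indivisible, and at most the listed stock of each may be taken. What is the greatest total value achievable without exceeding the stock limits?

$72

Top feasible selections:
- 2×A + 3×B + 1×C: weight 36, value 72
- 2×A + 2×B + 2×C: weight 40, value 70
- 2×A + 3×B: weight 25, value 66
Best: $72.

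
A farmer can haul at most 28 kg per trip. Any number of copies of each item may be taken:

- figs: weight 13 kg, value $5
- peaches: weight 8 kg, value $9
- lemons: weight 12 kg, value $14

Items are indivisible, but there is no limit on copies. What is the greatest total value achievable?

Best value-per-unit is lemons at 14/12; filling with it alone gives 2×14 = 28.
Optimal mix: 2×peaches + 1×lemons → weight 28, value 32.

$32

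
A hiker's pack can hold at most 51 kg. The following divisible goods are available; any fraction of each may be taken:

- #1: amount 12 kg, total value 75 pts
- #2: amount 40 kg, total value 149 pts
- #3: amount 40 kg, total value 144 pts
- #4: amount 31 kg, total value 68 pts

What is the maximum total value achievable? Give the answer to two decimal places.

220.28

Take in order of value per unit:
- #1 (75/12 per unit): all 12 → value 75, running total 75.00
- #2 (149/40 per unit): 39 of 40 → value 39×149/40 = 145.2750, running total 220.28
Total 220.28.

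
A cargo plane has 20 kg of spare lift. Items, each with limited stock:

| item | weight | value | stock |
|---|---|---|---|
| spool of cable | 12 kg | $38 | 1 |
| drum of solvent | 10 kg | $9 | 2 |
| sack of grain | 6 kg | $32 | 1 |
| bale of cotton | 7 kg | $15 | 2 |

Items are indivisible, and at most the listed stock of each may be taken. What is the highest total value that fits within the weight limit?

$70

Best selections within weight 20 and stock limits:
- 1×spool of cable + 1×sack of grain: weight 18, value 70
- 1×sack of grain + 2×bale of cotton: weight 20, value 62
Best: $70.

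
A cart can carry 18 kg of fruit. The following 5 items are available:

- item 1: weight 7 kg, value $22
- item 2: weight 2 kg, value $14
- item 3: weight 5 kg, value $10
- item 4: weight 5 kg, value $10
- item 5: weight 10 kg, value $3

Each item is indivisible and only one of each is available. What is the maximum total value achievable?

$46

This is a 0/1 knapsack; check combinations near the capacity.
- item 1+item 2+item 3: weight 7+2+5=14, value 22+14+10=46
- item 1+item 2+item 4: weight 7+2+5=14, value 22+14+10=46
- item 1+item 3+item 4: weight 7+5+5=17, value 22+10+10=42
- item 1+item 2: weight 7+2=9, value 22+14=36
- item 2+item 3+item 4: weight 2+5+5=12, value 14+10+10=34
Best: $46.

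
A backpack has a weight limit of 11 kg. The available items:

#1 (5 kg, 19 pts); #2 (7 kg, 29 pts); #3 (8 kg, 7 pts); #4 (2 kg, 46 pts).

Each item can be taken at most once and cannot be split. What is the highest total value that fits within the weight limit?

75 pts

Check high-value combinations within 11 kg:
- #2+#4: weight 7+2=9, value 29+46=75
- #1+#4: weight 5+2=7, value 19+46=65
- #3+#4: weight 8+2=10, value 7+46=53
- #4: weight 2, value 46
Best: 75 pts.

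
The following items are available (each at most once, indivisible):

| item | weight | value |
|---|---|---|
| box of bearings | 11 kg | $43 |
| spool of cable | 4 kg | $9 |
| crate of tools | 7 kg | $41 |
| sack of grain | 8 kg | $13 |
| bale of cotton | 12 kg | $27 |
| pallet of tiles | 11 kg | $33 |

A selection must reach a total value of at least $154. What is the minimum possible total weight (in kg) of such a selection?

Subsets with value ≥ 154, sorted by total weight:
- box of bearings+crate of tools+sack of grain+bale of cotton+pallet of tiles: weight 49, value 157
- box of bearings+spool of cable+crate of tools+sack of grain+bale of cotton+pallet of tiles: weight 53, value 166
Minimum weight: 49 kg.

49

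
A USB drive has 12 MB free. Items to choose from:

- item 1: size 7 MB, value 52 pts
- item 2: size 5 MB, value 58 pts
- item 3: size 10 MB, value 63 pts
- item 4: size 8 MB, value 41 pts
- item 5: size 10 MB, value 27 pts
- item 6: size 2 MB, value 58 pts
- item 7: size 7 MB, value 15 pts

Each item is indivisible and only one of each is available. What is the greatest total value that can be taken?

121 pts

This is a 0/1 knapsack; check combinations near the capacity.
- item 3+item 6: size 10+2=12, value 63+58=121
- item 2+item 6: size 5+2=7, value 58+58=116
- item 1+item 6: size 7+2=9, value 52+58=110
- item 1+item 2: size 7+5=12, value 52+58=110
- item 4+item 6: size 8+2=10, value 41+58=99
Best: 121 pts.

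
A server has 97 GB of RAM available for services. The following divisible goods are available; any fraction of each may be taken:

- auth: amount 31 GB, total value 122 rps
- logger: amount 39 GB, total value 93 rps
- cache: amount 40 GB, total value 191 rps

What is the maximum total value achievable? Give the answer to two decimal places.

Take in order of value per unit:
- cache (191/40 per unit): all 40 → value 191, running total 191.00
- auth (122/31 per unit): all 31 → value 122, running total 313.00
- logger (93/39 per unit): 26 of 39 → value 26×93/39 = 62.0000, running total 375.00
Total 375.00.

375.00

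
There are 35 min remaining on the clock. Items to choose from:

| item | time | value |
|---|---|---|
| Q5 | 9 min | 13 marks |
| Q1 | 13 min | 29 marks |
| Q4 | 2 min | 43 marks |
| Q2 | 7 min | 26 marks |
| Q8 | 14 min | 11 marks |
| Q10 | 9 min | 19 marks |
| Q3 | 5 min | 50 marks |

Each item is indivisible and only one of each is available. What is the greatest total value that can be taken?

151 marks

Check high-value combinations within 35 min:
- Q5+Q4+Q2+Q10+Q3: time 9+2+7+9+5=32, value 13+43+26+19+50=151
- Q1+Q4+Q2+Q3: time 13+2+7+5=27, value 29+43+26+50=148
- Q1+Q4+Q10+Q3: time 13+2+9+5=29, value 29+43+19+50=141
- Q4+Q2+Q10+Q3: time 2+7+9+5=23, value 43+26+19+50=138
- Q5+Q1+Q4+Q3: time 9+13+2+5=29, value 13+29+43+50=135
Best: 151 marks.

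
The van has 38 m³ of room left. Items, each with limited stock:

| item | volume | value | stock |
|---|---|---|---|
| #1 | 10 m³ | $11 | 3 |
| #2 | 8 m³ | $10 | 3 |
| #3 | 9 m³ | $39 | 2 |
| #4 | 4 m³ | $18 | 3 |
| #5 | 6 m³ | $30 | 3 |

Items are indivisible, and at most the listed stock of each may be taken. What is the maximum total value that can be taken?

$174

Best selections within volume 38 and stock limits:
- 2×#3 + 2×#4 + 2×#5: volume 38, value 174
- 2×#3 + 3×#5: volume 36, value 168
- 1×#3 + 2×#4 + 3×#5: volume 35, value 165
Best: $174.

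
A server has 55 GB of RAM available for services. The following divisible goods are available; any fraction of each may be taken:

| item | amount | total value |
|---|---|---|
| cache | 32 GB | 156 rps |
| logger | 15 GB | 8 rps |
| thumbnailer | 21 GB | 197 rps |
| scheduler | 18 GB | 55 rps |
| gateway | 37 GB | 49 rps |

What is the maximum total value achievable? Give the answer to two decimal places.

Take in order of value per unit:
- thumbnailer (197/21 per unit): all 21 → value 197, running total 197.00
- cache (156/32 per unit): all 32 → value 156, running total 353.00
- scheduler (55/18 per unit): 2 of 18 → value 2×55/18 = 6.1111, running total 359.11
Total 359.11.

359.11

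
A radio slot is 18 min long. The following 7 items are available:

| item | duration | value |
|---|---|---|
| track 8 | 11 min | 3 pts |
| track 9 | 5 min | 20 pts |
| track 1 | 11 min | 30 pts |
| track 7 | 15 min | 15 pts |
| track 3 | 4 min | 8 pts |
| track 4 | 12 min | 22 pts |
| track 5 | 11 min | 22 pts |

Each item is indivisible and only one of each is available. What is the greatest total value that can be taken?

50 pts

Check high-value combinations within 18 min:
- track 9+track 1: duration 5+11=16, value 20+30=50
- track 9+track 5: duration 5+11=16, value 20+22=42
- track 9+track 4: duration 5+12=17, value 20+22=42
- track 1+track 3: duration 11+4=15, value 30+8=38
Best: 50 pts.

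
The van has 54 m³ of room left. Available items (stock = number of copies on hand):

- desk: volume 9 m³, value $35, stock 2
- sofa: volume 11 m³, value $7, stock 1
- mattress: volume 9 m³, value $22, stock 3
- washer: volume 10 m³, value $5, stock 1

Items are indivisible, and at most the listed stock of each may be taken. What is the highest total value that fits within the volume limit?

Top feasible selections:
- 2×desk + 3×mattress: volume 45, value 136
- 2×desk + 1×sofa + 2×mattress: volume 47, value 121
- 2×desk + 2×mattress + 1×washer: volume 46, value 119
- 2×desk + 2×mattress: volume 36, value 114
Best: $136.

$136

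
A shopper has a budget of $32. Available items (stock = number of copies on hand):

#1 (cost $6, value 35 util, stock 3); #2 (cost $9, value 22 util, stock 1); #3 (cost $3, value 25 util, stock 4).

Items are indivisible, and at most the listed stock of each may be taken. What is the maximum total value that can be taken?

205 util

Top feasible selections:
- 3×#1 + 4×#3: cost 30, value 205
- 3×#1 + 3×#3: cost 27, value 180
- 2×#1 + 4×#3: cost 24, value 170
Best: 205 util.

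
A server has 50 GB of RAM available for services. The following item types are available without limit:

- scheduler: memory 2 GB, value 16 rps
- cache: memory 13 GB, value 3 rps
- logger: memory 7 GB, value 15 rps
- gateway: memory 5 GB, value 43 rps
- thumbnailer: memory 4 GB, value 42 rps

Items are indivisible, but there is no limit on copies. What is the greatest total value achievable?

Best value-per-unit is thumbnailer at 42/4; filling with it alone gives 12×42 = 504.
Optimal mix: 1×scheduler + 12×thumbnailer → memory 50, value 520.

520 rps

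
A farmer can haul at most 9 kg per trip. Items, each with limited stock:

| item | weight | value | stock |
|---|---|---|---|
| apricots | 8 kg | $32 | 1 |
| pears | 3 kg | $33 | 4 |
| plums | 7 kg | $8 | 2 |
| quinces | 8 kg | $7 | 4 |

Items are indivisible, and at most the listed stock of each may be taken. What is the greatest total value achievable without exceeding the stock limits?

Best selections within weight 9 and stock limits:
- 3×pears: weight 9, value 99
- 2×pears: weight 6, value 66
Best: $99.

$99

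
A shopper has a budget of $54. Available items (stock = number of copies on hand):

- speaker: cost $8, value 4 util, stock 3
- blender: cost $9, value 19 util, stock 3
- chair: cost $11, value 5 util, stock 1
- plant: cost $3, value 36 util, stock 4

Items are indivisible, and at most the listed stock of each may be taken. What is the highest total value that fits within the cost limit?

206 util

Best selections within cost 54 and stock limits:
- 3×blender + 1×chair + 4×plant: cost 50, value 206
- 1×speaker + 3×blender + 4×plant: cost 47, value 205
- 3×blender + 4×plant: cost 39, value 201
- 3×speaker + 2×blender + 4×plant: cost 54, value 194
Best: 206 util.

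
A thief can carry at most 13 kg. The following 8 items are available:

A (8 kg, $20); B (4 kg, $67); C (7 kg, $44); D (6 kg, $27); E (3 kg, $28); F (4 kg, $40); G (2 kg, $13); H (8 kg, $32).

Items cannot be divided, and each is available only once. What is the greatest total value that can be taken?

$148

This is a 0/1 knapsack; check combinations near the capacity.
- B+E+F+G: weight 4+3+4+2=13, value 67+28+40+13=148
- B+E+F: weight 4+3+4=11, value 67+28+40=135
- B+C+G: weight 4+7+2=13, value 67+44+13=124
- B+D+E: weight 4+6+3=13, value 67+27+28=122
Best: $148.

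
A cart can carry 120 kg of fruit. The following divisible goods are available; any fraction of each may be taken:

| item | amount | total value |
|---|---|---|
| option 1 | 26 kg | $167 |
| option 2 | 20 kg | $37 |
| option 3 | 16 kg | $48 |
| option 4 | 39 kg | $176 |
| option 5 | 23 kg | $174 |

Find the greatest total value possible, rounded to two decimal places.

594.60

Take in order of value per unit:
- option 5 (174/23 per unit): all 23 → value 174, running total 174.00
- option 1 (167/26 per unit): all 26 → value 167, running total 341.00
- option 4 (176/39 per unit): all 39 → value 176, running total 517.00
- option 3 (48/16 per unit): all 16 → value 48, running total 565.00
- option 2 (37/20 per unit): 16 of 20 → value 16×37/20 = 29.6000, running total 594.60
Total 594.60.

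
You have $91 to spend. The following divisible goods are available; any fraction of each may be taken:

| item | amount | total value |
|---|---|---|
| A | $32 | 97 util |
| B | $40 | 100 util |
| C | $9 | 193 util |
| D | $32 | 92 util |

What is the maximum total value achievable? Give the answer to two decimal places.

427.00

Take in order of value per unit:
- C (193/9 per unit): all 9 → value 193, running total 193.00
- A (97/32 per unit): all 32 → value 97, running total 290.00
- D (92/32 per unit): all 32 → value 92, running total 382.00
- B (100/40 per unit): 18 of 40 → value 18×100/40 = 45.0000, running total 427.00
Total 427.00.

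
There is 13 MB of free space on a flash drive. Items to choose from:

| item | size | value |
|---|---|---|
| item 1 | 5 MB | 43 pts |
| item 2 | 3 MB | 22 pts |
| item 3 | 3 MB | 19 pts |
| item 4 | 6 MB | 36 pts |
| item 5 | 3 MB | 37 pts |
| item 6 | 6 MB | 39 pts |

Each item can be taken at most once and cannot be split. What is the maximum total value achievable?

Check high-value combinations within 13 MB:
- item 1+item 2+item 5: size 5+3+3=11, value 43+22+37=102
- item 1+item 3+item 5: size 5+3+3=11, value 43+19+37=99
- item 2+item 5+item 6: size 3+3+6=12, value 22+37+39=98
- item 2+item 4+item 5: size 3+6+3=12, value 22+36+37=95
- item 3+item 5+item 6: size 3+3+6=12, value 19+37+39=95
Best: 102 pts.

102 pts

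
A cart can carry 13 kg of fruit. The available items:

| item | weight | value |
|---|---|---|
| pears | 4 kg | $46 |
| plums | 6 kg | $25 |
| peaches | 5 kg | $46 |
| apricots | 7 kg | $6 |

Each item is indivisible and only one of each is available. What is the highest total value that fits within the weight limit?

$92

Check high-value combinations within 13 kg:
- pears+peaches: weight 4+5=9, value 46+46=92
- pears+plums: weight 4+6=10, value 46+25=71
- plums+peaches: weight 6+5=11, value 25+46=71
Best: $92.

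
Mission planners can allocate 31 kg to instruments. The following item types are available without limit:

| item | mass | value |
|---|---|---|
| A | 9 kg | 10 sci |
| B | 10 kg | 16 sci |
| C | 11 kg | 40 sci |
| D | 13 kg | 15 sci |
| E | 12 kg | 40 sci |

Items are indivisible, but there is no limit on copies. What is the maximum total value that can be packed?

Best value-per-unit is C at 40/11; filling with it alone gives 2×40 = 80.
Optimal mix: 1×A + 2×C → mass 31, value 90.

90 sci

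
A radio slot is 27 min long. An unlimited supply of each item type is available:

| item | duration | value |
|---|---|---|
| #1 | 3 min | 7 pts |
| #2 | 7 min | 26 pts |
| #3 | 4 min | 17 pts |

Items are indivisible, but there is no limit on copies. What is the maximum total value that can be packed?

Best value-per-unit is #3 at 17/4; filling with it alone gives 6×17 = 102.
Optimal mix: 1×#2 + 5×#3 → duration 27, value 111.

111 pts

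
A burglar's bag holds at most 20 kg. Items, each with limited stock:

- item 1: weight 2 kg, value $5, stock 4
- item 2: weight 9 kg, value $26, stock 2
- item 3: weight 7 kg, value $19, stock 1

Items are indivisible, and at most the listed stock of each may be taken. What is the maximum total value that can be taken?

Best selections within weight 20 and stock limits:
- 1×item 1 + 2×item 2: weight 20, value 57
- 2×item 1 + 1×item 2 + 1×item 3: weight 20, value 55
- 2×item 2: weight 18, value 52
- 1×item 1 + 1×item 2 + 1×item 3: weight 18, value 50
Best: $57.

$57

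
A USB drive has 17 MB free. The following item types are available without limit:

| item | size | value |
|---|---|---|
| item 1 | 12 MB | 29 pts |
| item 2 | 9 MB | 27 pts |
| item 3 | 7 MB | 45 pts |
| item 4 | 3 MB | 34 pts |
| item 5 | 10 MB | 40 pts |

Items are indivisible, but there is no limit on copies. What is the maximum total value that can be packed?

170 pts

Best value-per-unit is item 4 at 34/3, and filling with it alone uses size 5×3=15. No mix of the others beats 5×34 = 170.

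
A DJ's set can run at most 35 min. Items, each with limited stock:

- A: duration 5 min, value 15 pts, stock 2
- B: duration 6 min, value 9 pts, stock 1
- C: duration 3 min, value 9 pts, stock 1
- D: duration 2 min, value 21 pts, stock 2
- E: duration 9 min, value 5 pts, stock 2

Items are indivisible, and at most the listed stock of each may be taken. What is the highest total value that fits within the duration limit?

95 pts

Top feasible selections:
- 2×A + 1×B + 1×C + 2×D + 1×E: duration 32, value 95
- 2×A + 1×C + 2×D + 2×E: duration 35, value 91
- 2×A + 1×B + 1×C + 2×D: duration 23, value 90
- 2×A + 1×C + 2×D + 1×E: duration 26, value 86
Best: 95 pts.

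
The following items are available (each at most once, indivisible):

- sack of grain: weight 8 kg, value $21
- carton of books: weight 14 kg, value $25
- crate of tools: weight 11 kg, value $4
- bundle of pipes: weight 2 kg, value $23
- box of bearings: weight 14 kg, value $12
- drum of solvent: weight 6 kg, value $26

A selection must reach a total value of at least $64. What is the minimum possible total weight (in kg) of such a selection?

Subsets with value ≥ 64, sorted by total weight:
- sack of grain+bundle of pipes+drum of solvent: weight 16, value 70
- carton of books+bundle of pipes+drum of solvent: weight 22, value 74
- sack of grain+carton of books+bundle of pipes: weight 24, value 69
Minimum weight: 16 kg.

16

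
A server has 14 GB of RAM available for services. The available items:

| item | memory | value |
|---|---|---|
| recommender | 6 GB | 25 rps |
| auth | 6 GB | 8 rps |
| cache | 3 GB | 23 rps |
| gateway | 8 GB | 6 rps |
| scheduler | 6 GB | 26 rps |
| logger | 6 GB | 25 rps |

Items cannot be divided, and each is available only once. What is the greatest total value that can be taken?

Check high-value combinations within 14 GB:
- recommender+scheduler: memory 6+6=12, value 25+26=51
- scheduler+logger: memory 6+6=12, value 26+25=51
- recommender+logger: memory 6+6=12, value 25+25=50
Best: 51 rps.

51 rps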